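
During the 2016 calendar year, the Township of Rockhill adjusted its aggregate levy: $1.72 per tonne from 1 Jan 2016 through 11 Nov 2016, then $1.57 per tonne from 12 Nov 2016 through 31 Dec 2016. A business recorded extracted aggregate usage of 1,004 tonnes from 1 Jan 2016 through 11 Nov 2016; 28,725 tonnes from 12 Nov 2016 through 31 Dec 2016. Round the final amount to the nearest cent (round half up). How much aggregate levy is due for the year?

$46825.13

1 Jan – 11 Nov 2016: 1,004 tonnes at $1.72/tonne → $1726.88
12 Nov – 31 Dec 2016: 28,725 tonnes at $1.57/tonne → $45098.25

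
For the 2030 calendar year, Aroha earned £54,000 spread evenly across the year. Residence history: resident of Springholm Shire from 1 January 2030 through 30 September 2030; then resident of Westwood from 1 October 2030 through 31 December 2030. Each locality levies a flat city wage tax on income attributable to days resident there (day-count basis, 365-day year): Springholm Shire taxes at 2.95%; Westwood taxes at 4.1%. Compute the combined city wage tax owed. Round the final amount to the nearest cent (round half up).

Springholm Shire, 1 January – 30 September 2030: 273 days → £54,000 × 2.95% × 273/365 = £1,191.4767
Westwood, 1 October – 31 December 2030: 92 days → £54,000 × 4.1% × 92/365 = £558.0493
Total = £1,749.5260

£1,749.53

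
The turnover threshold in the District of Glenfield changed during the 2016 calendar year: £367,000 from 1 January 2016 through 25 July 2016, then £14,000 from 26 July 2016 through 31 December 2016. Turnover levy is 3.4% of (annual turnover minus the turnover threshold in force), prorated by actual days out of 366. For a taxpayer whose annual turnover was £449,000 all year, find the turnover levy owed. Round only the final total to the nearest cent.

1 January – 25 July 2016: 207 days, exemption £367,000 → (£449,000 − £367,000) × 3.4% × 207/366 = £1,576.8197
26 July – 31 December 2016: 159 days, exemption £14,000 → (£449,000 − £14,000) × 3.4% × 159/366 = £6,425.1639
Total = £8,001.9836

£8,001.98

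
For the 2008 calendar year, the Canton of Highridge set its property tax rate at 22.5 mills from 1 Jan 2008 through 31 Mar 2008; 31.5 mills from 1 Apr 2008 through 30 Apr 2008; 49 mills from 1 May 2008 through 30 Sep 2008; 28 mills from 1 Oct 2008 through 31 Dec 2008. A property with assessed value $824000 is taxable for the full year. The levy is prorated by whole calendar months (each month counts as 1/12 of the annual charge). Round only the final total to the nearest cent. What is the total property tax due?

$29389.33

1 Jan – 31 Mar 2008: 3 months at 22.5 mills → $824000 × 2.25% × 3/12 = $4635.0000
1 Apr – 30 Apr 2008: 1 month at 31.5 mills → $824000 × 3.15% × 1/12 = $2163.0000
1 May – 30 Sep 2008: 5 months at 49 mills → $824000 × 4.9% × 5/12 = $16823.3333
1 Oct – 31 Dec 2008: 3 months at 28 mills → $824000 × 2.8% × 3/12 = $5768.0000
Total = $29389.3333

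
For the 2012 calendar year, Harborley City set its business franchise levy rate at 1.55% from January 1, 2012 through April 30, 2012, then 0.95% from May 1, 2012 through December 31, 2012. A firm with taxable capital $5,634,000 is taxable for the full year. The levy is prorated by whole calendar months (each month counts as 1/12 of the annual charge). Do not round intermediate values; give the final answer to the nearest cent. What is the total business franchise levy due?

$64,791.00

January 1 – April 30, 2012: 4 months at 1.55% → $5,634,000 × 1.55% × 4/12 = $29,109.0000
May 1 – December 31, 2012: 8 months at 0.95% → $5,634,000 × 0.95% × 8/12 = $35,682.0000
Total = $64,791.0000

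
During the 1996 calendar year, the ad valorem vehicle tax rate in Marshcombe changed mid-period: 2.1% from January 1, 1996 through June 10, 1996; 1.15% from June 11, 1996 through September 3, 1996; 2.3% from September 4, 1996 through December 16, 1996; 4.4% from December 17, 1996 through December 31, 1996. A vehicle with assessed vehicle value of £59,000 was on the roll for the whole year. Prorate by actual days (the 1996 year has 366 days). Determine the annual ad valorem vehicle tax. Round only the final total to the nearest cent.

£1,197.97

January 1 – June 10, 1996: 162 days at 2.1% → £59,000 × 2.1% × 162/366 = £548.4098
June 11 – September 3, 1996: 85 days at 1.15% → £59,000 × 1.15% × 85/366 = £157.5751
September 4 – December 16, 1996: 104 days at 2.3% → £59,000 × 2.3% × 104/366 = £385.5956
December 17 – December 31, 1996: 15 days at 4.4% → £59,000 × 4.4% × 15/366 = £106.3934
Total = £1,197.9740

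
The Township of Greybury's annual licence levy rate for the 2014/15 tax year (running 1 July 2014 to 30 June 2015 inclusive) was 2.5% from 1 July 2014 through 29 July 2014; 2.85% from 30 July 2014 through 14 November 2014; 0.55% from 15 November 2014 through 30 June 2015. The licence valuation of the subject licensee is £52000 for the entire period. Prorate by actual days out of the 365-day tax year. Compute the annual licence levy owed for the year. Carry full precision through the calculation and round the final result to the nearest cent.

1 July – 29 July 2014: 29 days at 2.5% → £52000 × 2.5% × 29/365 = £103.2877
30 July – 14 November 2014: 108 days at 2.85% → £52000 × 2.85% × 108/365 = £438.5096
15 November 2014 – 30 June 2015: 228 days at 0.55% → £52000 × 0.55% × 228/365 = £178.6521
Total = £720.4493

£720.45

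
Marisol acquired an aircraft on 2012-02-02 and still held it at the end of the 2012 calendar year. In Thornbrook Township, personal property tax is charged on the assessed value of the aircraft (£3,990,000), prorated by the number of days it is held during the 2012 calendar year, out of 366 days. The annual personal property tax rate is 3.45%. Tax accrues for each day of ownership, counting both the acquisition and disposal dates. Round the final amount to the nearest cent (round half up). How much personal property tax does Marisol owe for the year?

£125,619.59

Days held (2012-02-02 to 2012-12-31): 334 out of 366
Tax = £3,990,000 × 3.45% × 334/366 = £125,619.5902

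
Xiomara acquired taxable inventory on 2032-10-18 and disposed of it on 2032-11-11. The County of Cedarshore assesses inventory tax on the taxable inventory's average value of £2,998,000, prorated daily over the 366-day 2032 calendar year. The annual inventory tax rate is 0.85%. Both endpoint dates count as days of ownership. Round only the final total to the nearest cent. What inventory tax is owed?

£1,740.64

Days held (2032-10-18 to 2032-11-11): 25 out of 366
Tax = £2,998,000 × 0.85% × 25/366 = £1,740.6421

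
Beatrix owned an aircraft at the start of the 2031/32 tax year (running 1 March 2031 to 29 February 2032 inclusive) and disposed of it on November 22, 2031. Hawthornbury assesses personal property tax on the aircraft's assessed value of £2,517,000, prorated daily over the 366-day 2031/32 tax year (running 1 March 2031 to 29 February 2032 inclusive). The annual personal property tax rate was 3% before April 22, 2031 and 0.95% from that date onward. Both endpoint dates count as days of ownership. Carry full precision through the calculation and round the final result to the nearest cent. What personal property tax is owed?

£24,774.57

March 1 – April 21, 2031: 52 days at 3% → £2,517,000 × 3% × 52/366 = £10,728.1967
April 22 – November 22, 2031: 215 days at 0.95% → £2,517,000 × 0.95% × 215/366 = £14,046.3730
Total = £24,774.5697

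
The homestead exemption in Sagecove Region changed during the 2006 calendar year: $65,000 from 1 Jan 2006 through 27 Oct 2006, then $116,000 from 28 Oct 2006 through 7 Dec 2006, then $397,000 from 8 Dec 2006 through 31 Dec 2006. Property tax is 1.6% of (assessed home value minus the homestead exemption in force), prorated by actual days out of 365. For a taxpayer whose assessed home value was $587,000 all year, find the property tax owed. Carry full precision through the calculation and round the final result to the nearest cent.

1 Jan – 27 Oct 2006: 300 days, exemption $65,000 → ($587,000 − $65,000) × 1.6% × 300/365 = $6,864.6575
28 Oct – 7 Dec 2006: 41 days, exemption $116,000 → ($587,000 − $116,000) × 1.6% × 41/365 = $846.5096
8 Dec – 31 Dec 2006: 24 days, exemption $397,000 → ($587,000 − $397,000) × 1.6% × 24/365 = $199.8904
Total = $7,911.0575

$7,911.06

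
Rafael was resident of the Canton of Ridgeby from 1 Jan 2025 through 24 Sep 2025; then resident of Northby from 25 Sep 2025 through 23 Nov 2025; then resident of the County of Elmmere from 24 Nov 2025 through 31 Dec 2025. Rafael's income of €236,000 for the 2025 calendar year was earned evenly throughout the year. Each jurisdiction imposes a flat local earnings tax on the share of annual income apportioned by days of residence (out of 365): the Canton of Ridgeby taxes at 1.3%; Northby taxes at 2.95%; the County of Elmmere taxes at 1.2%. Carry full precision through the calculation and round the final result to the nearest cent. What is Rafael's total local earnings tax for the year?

The Canton of Ridgeby, 1 Jan – 24 Sep 2025: 267 days → €236,000 × 1.3% × 267/365 = €2,244.2630
Northby, 25 Sep – 23 Nov 2025: 60 days → €236,000 × 2.95% × 60/365 = €1,144.4384
The County of Elmmere, 24 Nov – 31 Dec 2025: 38 days → €236,000 × 1.2% × 38/365 = €294.8384
Total = €3,683.5397

€3,683.54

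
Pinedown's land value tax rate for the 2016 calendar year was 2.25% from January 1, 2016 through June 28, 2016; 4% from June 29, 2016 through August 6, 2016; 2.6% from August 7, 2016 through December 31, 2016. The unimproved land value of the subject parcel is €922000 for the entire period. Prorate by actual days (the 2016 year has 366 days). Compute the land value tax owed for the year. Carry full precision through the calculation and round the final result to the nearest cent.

January 1 – June 28, 2016: 180 days at 2.25% → €922000 × 2.25% × 180/366 = €10202.4590
June 29 – August 6, 2016: 39 days at 4% → €922000 × 4% × 39/366 = €3929.8361
August 7 – December 31, 2016: 147 days at 2.6% → €922000 × 2.6% × 147/366 = €9628.0984
Total = €23760.3934

€23760.39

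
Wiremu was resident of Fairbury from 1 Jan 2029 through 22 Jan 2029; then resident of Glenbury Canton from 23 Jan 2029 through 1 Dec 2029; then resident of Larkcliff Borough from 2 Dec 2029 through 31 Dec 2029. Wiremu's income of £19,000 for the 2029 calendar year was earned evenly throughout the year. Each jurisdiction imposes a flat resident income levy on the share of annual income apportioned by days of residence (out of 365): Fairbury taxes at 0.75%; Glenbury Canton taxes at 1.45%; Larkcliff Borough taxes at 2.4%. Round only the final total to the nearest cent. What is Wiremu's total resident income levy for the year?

Fairbury, 1 Jan – 22 Jan 2029: 22 days → £19,000 × 0.75% × 22/365 = £8.5890
Glenbury Canton, 23 Jan – 1 Dec 2029: 313 days → £19,000 × 1.45% × 313/365 = £236.2507
Larkcliff Borough, 2 Dec – 31 Dec 2029: 30 days → £19,000 × 2.4% × 30/365 = £37.4795
Total = £282.3192

£282.32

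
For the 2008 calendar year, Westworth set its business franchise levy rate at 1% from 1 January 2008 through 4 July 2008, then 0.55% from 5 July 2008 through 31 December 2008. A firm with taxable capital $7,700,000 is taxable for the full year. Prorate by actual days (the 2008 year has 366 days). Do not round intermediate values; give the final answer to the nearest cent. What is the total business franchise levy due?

$59,959.02

1 January – 4 July 2008: 186 days at 1% → $7,700,000 × 1% × 186/366 = $39,131.1475
5 July – 31 December 2008: 180 days at 0.55% → $7,700,000 × 0.55% × 180/366 = $20,827.8689
Total = $59,959.0164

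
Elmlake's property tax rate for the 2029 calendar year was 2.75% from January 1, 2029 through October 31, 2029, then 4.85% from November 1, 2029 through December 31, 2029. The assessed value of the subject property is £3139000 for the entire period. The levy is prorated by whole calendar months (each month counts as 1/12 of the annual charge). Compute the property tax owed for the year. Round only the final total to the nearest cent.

£97309.00

January 1 – October 31, 2029: 10 months at 2.75% → £3139000 × 2.75% × 10/12 = £71935.4167
November 1 – December 31, 2029: 2 months at 4.85% → £3139000 × 4.85% × 2/12 = £25373.5833
Total = £97309.0000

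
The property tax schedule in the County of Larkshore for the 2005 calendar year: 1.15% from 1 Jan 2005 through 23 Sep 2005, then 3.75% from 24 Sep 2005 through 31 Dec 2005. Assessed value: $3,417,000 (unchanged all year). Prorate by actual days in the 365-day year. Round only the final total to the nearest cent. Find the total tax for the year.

1 Jan – 23 Sep 2005: 266 days at 1.15% → $3,417,000 × 1.15% × 266/365 = $28,637.2685
24 Sep – 31 Dec 2005: 99 days at 3.75% → $3,417,000 × 3.75% × 99/365 = $34,755.1027
Total = $63,392.3712

$63,392.37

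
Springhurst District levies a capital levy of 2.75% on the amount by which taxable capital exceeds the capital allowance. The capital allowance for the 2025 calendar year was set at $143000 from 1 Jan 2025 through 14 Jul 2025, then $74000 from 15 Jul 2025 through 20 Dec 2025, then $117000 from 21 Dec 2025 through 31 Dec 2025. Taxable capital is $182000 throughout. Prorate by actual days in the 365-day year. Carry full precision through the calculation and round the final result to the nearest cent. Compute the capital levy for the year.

$1920.63

1 Jan – 14 Jul 2025: 195 days, exemption $143000 → ($182000 − $143000) × 2.75% × 195/365 = $572.9795
15 Jul – 20 Dec 2025: 159 days, exemption $74000 → ($182000 − $74000) × 2.75% × 159/365 = $1293.7808
21 Dec – 31 Dec 2025: 11 days, exemption $117000 → ($182000 − $117000) × 2.75% × 11/365 = $53.8699
Total = $1920.6301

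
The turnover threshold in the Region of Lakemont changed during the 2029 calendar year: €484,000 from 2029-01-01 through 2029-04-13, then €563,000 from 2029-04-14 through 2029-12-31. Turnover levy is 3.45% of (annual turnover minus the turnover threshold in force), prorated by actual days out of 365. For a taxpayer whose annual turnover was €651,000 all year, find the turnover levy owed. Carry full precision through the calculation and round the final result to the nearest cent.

€3,805.11

2029-01-01 to 2029-04-13: 103 days, exemption €484,000 → (€651,000 − €484,000) × 3.45% × 103/365 = €1,625.8479
2029-04-14 to 2029-12-31: 262 days, exemption €563,000 → (€651,000 − €563,000) × 3.45% × 262/365 = €2,179.2658
Total = €3,805.1137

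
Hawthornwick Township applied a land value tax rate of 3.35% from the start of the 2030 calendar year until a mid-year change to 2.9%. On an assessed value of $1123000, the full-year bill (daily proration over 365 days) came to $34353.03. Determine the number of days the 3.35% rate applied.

Let d = days at the first rate; then 365 − d days at the second rate.
$1123000 × [3.35%·d + 2.9%·(365−d)] / 365 = $34353.03
Solving gives d = 129, so the new rate took effect on May 10, 2030.

129 days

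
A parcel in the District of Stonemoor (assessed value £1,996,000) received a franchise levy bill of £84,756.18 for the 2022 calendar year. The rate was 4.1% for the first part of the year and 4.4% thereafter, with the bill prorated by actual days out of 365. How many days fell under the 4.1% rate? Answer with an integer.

Let d = days at the first rate; then 365 − d days at the second rate.
£1,996,000 × [4.1%·d + 4.4%·(365−d)] / 365 = £84,756.18
Solving gives d = 187, so the new rate took effect on 7 July 2022.

187 days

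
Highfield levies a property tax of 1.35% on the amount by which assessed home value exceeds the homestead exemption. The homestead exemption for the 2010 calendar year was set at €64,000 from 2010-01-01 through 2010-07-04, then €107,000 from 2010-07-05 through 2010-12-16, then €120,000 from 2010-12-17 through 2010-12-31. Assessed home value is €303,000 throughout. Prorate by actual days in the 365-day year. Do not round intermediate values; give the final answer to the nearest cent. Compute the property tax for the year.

€2,933.01

2010-01-01 to 2010-07-04: 185 days, exemption €64,000 → (€303,000 − €64,000) × 1.35% × 185/365 = €1,635.3493
2010-07-05 to 2010-12-16: 165 days, exemption €107,000 → (€303,000 − €107,000) × 1.35% × 165/365 = €1,196.1370
2010-12-17 to 2010-12-31: 15 days, exemption €120,000 → (€303,000 − €120,000) × 1.35% × 15/365 = €101.5274
Total = €2,933.0137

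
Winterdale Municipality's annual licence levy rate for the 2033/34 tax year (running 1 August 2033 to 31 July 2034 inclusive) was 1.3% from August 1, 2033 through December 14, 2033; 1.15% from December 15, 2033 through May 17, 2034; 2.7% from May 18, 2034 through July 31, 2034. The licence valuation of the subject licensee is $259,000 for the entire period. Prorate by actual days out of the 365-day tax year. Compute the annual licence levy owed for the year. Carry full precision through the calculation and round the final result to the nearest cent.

August 1 – December 14, 2033: 136 days at 1.3% → $259,000 × 1.3% × 136/365 = $1,254.5534
December 15, 2033 – May 17, 2034: 154 days at 1.15% → $259,000 × 1.15% × 154/365 = $1,256.6822
May 18 – July 31, 2034: 75 days at 2.7% → $259,000 × 2.7% × 75/365 = $1,436.9178
Total = $3,948.1534

$3,948.15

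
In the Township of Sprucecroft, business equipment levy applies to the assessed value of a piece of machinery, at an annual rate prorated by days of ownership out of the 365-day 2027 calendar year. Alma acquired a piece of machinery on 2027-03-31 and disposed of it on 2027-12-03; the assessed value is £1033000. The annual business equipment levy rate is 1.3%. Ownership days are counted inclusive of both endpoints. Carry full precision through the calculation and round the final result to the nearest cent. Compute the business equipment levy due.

Days held (2027-03-31 to 2027-12-03): 248 out of 365
Tax = £1033000 × 1.3% × 248/365 = £9124.3616

£9124.36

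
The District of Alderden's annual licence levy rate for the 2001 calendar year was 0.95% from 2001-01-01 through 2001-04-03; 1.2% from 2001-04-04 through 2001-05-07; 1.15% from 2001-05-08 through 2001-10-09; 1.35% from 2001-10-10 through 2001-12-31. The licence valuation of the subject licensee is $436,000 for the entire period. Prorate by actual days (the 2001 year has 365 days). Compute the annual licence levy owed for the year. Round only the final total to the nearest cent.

$5,010.42

2001-01-01 to 2001-04-03: 93 days at 0.95% → $436,000 × 0.95% × 93/365 = $1,055.3589
2001-04-04 to 2001-05-07: 34 days at 1.2% → $436,000 × 1.2% × 34/365 = $487.3644
2001-05-08 to 2001-10-09: 155 days at 1.15% → $436,000 × 1.15% × 155/365 = $2,129.2329
2001-10-10 to 2001-12-31: 83 days at 1.35% → $436,000 × 1.35% × 83/365 = $1,338.4603
Total = $5,010.4164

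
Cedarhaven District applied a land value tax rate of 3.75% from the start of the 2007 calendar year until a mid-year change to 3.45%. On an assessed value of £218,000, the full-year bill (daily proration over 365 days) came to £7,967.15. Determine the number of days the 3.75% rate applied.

Let d = days at the first rate; then 365 − d days at the second rate.
£218,000 × [3.75%·d + 3.45%·(365−d)] / 365 = £7,967.15
Solving gives d = 249, so the new rate took effect on September 7, 2007.

249 days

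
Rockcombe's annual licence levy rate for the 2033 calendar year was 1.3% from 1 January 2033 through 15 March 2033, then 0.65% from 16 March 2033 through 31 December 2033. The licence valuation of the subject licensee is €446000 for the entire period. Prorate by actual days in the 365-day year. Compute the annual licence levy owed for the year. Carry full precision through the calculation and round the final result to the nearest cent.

€3486.74

1 January – 15 March 2033: 74 days at 1.3% → €446000 × 1.3% × 74/365 = €1175.4849
16 March – 31 December 2033: 291 days at 0.65% → €446000 × 0.65% × 291/365 = €2311.2575
Total = €3486.7425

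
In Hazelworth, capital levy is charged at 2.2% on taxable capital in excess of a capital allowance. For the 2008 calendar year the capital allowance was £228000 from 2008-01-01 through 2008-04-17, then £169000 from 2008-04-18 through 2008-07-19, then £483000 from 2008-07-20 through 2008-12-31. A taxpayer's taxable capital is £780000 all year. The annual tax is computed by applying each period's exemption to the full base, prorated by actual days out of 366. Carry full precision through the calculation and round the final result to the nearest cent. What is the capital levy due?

£9944.72

2008-01-01 to 2008-04-17: 108 days, exemption £228000 → (£780000 − £228000) × 2.2% × 108/366 = £3583.4754
2008-04-18 to 2008-07-19: 93 days, exemption £169000 → (£780000 − £169000) × 2.2% × 93/366 = £3415.5902
2008-07-20 to 2008-12-31: 165 days, exemption £483000 → (£780000 − £483000) × 2.2% × 165/366 = £2945.6557
Total = £9944.7213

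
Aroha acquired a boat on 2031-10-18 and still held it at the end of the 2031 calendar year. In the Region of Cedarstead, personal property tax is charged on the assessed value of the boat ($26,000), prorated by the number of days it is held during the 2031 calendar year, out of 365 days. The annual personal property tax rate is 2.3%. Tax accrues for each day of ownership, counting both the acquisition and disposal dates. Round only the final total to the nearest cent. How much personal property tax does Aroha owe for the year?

Days held (2031-10-18 to 2031-12-31): 75 out of 365
Tax = $26,000 × 2.3% × 75/365 = $122.8767

$122.88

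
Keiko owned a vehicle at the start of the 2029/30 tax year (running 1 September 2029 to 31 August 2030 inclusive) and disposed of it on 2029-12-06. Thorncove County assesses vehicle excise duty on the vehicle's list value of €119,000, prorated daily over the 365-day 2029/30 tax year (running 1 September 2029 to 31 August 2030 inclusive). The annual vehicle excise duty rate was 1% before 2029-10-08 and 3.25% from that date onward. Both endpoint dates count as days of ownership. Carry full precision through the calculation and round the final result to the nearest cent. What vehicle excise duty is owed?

€756.38

2029-09-01 to 2029-10-07: 37 days at 1% → €119,000 × 1% × 37/365 = €120.6301
2029-10-08 to 2029-12-06: 60 days at 3.25% → €119,000 × 3.25% × 60/365 = €635.7534
Total = €756.3836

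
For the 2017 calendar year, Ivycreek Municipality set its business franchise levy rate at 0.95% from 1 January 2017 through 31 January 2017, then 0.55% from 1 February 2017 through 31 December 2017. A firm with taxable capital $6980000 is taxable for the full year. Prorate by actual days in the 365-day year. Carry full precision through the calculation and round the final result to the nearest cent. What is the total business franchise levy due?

1 January – 31 January 2017: 31 days at 0.95% → $6980000 × 0.95% × 31/365 = $5631.8082
1 February – 31 December 2017: 334 days at 0.55% → $6980000 × 0.55% × 334/365 = $35129.4795
Total = $40761.2877

$40761.29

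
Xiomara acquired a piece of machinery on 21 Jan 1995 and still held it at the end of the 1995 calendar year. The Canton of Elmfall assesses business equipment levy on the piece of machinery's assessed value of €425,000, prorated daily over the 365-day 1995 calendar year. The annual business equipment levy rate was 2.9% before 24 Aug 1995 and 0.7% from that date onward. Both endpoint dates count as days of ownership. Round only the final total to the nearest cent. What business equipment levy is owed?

€8,319.52

21 Jan – 23 Aug 1995: 215 days at 2.9% → €425,000 × 2.9% × 215/365 = €7,259.9315
24 Aug – 31 Dec 1995: 130 days at 0.7% → €425,000 × 0.7% × 130/365 = €1,059.5890
Total = €8,319.5205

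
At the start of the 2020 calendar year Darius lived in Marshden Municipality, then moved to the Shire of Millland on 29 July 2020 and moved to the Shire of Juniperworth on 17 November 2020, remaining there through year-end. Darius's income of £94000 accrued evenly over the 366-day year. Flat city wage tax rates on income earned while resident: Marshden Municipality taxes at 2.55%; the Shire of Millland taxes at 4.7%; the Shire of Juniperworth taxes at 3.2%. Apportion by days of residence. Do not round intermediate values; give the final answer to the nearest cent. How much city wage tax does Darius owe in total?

£3085.05

Marshden Municipality, 1 January – 28 July 2020: 210 days → £94000 × 2.55% × 210/366 = £1375.3279
The Shire of Millland, 29 July – 16 November 2020: 111 days → £94000 × 4.7% × 111/366 = £1339.8852
The Shire of Juniperworth, 17 November – 31 December 2020: 45 days → £94000 × 3.2% × 45/366 = £369.8361
Total = £3085.0492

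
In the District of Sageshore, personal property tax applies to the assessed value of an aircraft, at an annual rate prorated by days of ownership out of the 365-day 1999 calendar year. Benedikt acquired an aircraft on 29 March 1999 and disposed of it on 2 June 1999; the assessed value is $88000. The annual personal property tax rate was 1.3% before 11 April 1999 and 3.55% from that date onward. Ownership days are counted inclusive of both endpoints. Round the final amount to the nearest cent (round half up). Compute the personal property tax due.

29 March – 10 April 1999: 13 days at 1.3% → $88000 × 1.3% × 13/365 = $40.7452
11 April – 2 June 1999: 53 days at 3.55% → $88000 × 3.55% × 53/365 = $453.6219
Total = $494.3671

$494.37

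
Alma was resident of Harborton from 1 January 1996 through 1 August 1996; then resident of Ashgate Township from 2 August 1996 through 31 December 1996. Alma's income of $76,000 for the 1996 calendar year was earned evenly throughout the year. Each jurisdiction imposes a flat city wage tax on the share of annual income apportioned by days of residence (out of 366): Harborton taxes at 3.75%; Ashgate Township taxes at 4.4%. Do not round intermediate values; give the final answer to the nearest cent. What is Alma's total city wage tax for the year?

$3,055.16

Harborton, 1 January – 1 August 1996: 214 days → $76,000 × 3.75% × 214/366 = $1,666.3934
Ashgate Township, 2 August – 31 December 1996: 152 days → $76,000 × 4.4% × 152/366 = $1,388.7650
Total = $3,055.1585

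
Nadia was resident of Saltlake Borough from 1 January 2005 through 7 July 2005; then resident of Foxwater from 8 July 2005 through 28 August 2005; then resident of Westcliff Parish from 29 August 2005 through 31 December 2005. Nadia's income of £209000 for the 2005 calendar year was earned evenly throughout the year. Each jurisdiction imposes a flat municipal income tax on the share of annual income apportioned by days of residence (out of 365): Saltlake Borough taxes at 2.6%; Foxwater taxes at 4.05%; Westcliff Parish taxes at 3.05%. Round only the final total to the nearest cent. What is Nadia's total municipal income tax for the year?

£6187.83

Saltlake Borough, 1 January – 7 July 2005: 188 days → £209000 × 2.6% × 188/365 = £2798.8822
Foxwater, 8 July – 28 August 2005: 52 days → £209000 × 4.05% × 52/365 = £1205.9014
Westcliff Parish, 29 August – 31 December 2005: 125 days → £209000 × 3.05% × 125/365 = £2183.0479
Total = £6187.8315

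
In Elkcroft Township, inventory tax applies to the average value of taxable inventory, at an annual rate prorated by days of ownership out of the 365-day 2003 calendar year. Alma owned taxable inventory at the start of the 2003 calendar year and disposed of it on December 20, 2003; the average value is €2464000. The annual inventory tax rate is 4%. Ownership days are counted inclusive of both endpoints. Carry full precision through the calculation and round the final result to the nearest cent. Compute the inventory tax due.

€95589.70

Days held (January 1 – December 20, 2003): 354 out of 365
Tax = €2464000 × 4% × 354/365 = €95589.6986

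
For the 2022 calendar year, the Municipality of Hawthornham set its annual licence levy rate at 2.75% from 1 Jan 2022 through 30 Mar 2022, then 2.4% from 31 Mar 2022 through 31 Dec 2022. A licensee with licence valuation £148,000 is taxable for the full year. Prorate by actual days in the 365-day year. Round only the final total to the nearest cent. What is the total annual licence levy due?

£3,678.31

1 Jan – 30 Mar 2022: 89 days at 2.75% → £148,000 × 2.75% × 89/365 = £992.4110
31 Mar – 31 Dec 2022: 276 days at 2.4% → £148,000 × 2.4% × 276/365 = £2,685.8959
Total = £3,678.3068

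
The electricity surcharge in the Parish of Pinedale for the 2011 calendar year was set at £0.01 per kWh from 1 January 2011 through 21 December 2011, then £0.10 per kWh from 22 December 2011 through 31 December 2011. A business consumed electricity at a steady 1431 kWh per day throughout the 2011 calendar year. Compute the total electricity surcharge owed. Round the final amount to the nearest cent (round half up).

£6511.05

1 January – 21 December 2011: 355 days × 1431 kWh/day = 508,005 kWh at £0.01/kWh → £5080.05
22 December – 31 December 2011: 10 days × 1431 kWh/day = 14,310 kWh at £0.10/kWh → £1431.00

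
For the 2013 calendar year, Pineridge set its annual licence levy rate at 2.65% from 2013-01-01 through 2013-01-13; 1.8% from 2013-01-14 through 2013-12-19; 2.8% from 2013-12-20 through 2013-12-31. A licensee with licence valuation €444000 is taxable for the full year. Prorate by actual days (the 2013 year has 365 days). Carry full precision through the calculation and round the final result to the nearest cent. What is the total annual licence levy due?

2013-01-01 to 2013-01-13: 13 days at 2.65% → €444000 × 2.65% × 13/365 = €419.0630
2013-01-14 to 2013-12-19: 340 days at 1.8% → €444000 × 1.8% × 340/365 = €7444.6027
2013-12-20 to 2013-12-31: 12 days at 2.8% → €444000 × 2.8% × 12/365 = €408.7233
Total = €8272.3890

€8272.39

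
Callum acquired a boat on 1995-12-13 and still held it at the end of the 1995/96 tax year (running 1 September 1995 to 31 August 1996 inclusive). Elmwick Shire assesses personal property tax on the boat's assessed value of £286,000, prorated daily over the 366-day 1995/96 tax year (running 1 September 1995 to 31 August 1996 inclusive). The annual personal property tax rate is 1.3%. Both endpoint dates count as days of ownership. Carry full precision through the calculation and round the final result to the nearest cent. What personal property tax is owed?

Days held (1995-12-13 to 1996-08-31): 263 out of 366
Tax = £286,000 × 1.3% × 263/366 = £2,671.6776

£2,671.68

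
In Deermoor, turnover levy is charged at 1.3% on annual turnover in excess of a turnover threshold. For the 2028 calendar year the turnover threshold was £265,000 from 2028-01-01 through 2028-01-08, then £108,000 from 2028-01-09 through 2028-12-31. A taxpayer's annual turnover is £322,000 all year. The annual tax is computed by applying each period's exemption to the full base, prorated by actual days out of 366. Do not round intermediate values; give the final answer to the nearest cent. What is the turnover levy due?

2028-01-01 to 2028-01-08: 8 days, exemption £265,000 → (£322,000 − £265,000) × 1.3% × 8/366 = £16.1967
2028-01-09 to 2028-12-31: 358 days, exemption £108,000 → (£322,000 − £108,000) × 1.3% × 358/366 = £2,721.1913
Total = £2,737.3880

£2,737.39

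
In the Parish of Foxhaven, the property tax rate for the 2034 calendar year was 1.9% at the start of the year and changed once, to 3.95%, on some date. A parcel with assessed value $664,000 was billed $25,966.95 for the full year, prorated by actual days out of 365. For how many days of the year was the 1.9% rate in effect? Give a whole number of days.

Let d = days at the first rate; then 365 − d days at the second rate.
$664,000 × [1.9%·d + 3.95%·(365−d)] / 365 = $25,966.95
Solving gives d = 7, so the new rate took effect on 8 Jan 2034.

7 days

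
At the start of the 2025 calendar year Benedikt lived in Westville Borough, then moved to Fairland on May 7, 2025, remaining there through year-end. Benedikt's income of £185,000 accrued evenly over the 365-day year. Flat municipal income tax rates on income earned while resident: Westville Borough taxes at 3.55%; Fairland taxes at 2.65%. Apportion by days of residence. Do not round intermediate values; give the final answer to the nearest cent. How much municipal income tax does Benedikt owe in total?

Westville Borough, January 1 – May 6, 2025: 126 days → £185,000 × 3.55% × 126/365 = £2,267.1370
Fairland, May 7 – December 31, 2025: 239 days → £185,000 × 2.65% × 239/365 = £3,210.1301
Total = £5,477.2671

£5,477.27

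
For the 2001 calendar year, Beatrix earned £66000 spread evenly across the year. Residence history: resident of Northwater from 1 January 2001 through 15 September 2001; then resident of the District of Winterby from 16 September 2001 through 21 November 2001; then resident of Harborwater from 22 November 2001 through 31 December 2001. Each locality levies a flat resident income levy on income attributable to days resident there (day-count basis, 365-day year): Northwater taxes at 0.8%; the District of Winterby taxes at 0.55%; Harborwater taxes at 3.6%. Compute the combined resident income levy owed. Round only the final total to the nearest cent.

Northwater, 1 January – 15 September 2001: 258 days → £66000 × 0.8% × 258/365 = £373.2164
The District of Winterby, 16 September – 21 November 2001: 67 days → £66000 × 0.55% × 67/365 = £66.6329
Harborwater, 22 November – 31 December 2001: 40 days → £66000 × 3.6% × 40/365 = £260.3836
Total = £700.2329

£700.23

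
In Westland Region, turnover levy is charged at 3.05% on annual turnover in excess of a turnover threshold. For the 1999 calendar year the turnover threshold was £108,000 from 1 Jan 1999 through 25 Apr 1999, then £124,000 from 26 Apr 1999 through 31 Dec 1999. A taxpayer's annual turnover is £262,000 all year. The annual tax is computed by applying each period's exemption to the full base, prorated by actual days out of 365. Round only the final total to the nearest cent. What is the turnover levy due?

1 Jan – 25 Apr 1999: 115 days, exemption £108,000 → (£262,000 − £108,000) × 3.05% × 115/365 = £1,479.8767
26 Apr – 31 Dec 1999: 250 days, exemption £124,000 → (£262,000 − £124,000) × 3.05% × 250/365 = £2,882.8767
Total = £4,362.7534

£4,362.75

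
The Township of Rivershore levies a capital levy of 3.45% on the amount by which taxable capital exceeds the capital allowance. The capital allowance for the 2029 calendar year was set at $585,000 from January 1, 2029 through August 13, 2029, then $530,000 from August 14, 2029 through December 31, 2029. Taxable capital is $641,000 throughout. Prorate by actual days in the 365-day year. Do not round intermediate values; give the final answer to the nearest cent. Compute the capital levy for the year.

January 1 – August 13, 2029: 225 days, exemption $585,000 → ($641,000 − $585,000) × 3.45% × 225/365 = $1,190.9589
August 14 – December 31, 2029: 140 days, exemption $530,000 → ($641,000 − $530,000) × 3.45% × 140/365 = $1,468.8493
Total = $2,659.8082

$2,659.81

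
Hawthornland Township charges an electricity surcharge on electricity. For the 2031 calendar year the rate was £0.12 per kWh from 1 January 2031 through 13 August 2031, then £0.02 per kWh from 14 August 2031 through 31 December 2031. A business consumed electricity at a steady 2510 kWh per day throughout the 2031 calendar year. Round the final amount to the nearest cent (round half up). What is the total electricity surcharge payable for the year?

1 January – 13 August 2031: 225 days × 2510 kWh/day = 564,750 kWh at £0.12/kWh → £67770.00
14 August – 31 December 2031: 140 days × 2510 kWh/day = 351,400 kWh at £0.02/kWh → £7028.00

£74798.00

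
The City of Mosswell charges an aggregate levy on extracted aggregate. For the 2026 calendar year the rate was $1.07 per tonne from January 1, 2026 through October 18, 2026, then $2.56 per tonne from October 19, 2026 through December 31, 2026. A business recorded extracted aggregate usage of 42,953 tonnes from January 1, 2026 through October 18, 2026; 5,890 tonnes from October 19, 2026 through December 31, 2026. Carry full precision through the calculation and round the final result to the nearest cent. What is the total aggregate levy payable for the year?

January 1 – October 18, 2026: 42,953 tonnes at $1.07/tonne → $45959.71
October 19 – December 31, 2026: 5,890 tonnes at $2.56/tonne → $15078.40

$61038.11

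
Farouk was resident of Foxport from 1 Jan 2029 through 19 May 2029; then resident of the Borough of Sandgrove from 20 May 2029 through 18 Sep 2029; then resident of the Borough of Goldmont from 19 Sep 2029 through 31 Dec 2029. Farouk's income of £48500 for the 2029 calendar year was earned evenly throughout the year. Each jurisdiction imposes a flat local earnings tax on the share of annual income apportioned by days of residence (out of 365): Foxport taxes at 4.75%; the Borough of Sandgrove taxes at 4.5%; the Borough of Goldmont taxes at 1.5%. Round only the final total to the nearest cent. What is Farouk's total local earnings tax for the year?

Foxport, 1 Jan – 19 May 2029: 139 days → £48500 × 4.75% × 139/365 = £877.3185
The Borough of Sandgrove, 20 May – 18 Sep 2029: 122 days → £48500 × 4.5% × 122/365 = £729.4932
The Borough of Goldmont, 19 Sep – 31 Dec 2029: 104 days → £48500 × 1.5% × 104/365 = £207.2877
Total = £1814.0993

£1814.10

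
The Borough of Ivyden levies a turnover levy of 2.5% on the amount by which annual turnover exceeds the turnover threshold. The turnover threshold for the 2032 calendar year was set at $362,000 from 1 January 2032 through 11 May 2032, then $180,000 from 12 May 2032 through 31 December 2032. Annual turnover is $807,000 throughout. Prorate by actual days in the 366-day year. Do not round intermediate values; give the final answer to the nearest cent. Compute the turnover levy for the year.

1 January – 11 May 2032: 132 days, exemption $362,000 → ($807,000 − $362,000) × 2.5% × 132/366 = $4,012.2951
12 May – 31 December 2032: 234 days, exemption $180,000 → ($807,000 − $180,000) × 2.5% × 234/366 = $10,021.7213
Total = $14,034.0164

$14,034.02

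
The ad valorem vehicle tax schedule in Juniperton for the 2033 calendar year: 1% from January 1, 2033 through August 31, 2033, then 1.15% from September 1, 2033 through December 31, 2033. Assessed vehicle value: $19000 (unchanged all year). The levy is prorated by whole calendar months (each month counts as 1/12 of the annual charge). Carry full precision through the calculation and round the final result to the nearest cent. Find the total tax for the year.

January 1 – August 31, 2033: 8 months at 1% → $19000 × 1% × 8/12 = $126.6667
September 1 – December 31, 2033: 4 months at 1.15% → $19000 × 1.15% × 4/12 = $72.8333
Total = $199.5000

$199.50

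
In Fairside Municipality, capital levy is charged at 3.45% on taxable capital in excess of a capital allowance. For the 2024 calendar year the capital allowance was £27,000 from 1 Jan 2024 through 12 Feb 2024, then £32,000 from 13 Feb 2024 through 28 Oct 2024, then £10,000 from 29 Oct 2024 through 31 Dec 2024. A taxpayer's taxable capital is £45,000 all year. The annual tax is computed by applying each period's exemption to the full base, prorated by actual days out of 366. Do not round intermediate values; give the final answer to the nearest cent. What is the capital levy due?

1 Jan – 12 Feb 2024: 43 days, exemption £27,000 → (£45,000 − £27,000) × 3.45% × 43/366 = £72.9590
13 Feb – 28 Oct 2024: 259 days, exemption £32,000 → (£45,000 − £32,000) × 3.45% × 259/366 = £317.3811
29 Oct – 31 Dec 2024: 64 days, exemption £10,000 → (£45,000 − £10,000) × 3.45% × 64/366 = £211.1475
Total = £601.4877

£601.49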